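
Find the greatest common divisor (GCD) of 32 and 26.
2

Using the Euclidean algorithm:
32 = 1 × 26 + 6
26 = 4 × 6 + 2
6 = 3 × 2 + 0

GCD(32, 26) = 2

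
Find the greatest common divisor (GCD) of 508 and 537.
1

Using the Euclidean algorithm:
508 = 0 × 537 + 508
537 = 1 × 508 + 29
508 = 17 × 29 + 15
29 = 1 × 15 + 14
15 = 1 × 14 + 1
14 = 14 × 1 + 0

GCD(508, 537) = 1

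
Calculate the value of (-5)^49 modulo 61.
Using repeated squaring. (-5) ≡ 56 (mod 61). 49 = 32 + 16 + 1 (binary 110001). Repeated squaring mod 61: 56^1 ≡ 56; 56^2 ≡ 56² = 3136 ≡ 25; 56^4 ≡ 25² = 625 ≡ 15; 56^8 ≡ 15² = 225 ≡ 42; 56^16 ≡ 42² = 1764 ≡ 56; 56^32 ≡ 56² = 3136 ≡ 25. Multiply: (-5)^49 ≡ 56^32 × 56^16 × 56^1 ≡ 25 × 56 × 56 (mod 61): 25 × 56 = 1400 ≡ 58; 58 × 56 = 3248 ≡ 15. So (-5)^49 ≡ 15 (mod 61).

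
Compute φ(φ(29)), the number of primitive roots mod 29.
Number of primitive roots mod 29 = φ(28) = 12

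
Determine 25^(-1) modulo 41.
25^(-1) ≡ 23 (mod 41). Verification: 25 × 23 = 575 ≡ 1 (mod 41)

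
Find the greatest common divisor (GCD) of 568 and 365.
1

Using the Euclidean algorithm:
568 = 1 × 365 + 203
365 = 1 × 203 + 162
203 = 1 × 162 + 41
162 = 3 × 41 + 39
41 = 1 × 39 + 2
39 = 19 × 2 + 1
2 = 2 × 1 + 0

GCD(568, 365) = 1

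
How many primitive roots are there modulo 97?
Number of primitive roots mod 97 = φ(96) = 32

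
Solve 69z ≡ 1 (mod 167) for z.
69^(-1) ≡ 46 (mod 167). Verification: 69 × 46 = 3174 ≡ 1 (mod 167)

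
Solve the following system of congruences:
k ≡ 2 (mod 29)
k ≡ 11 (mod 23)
379

Using the Chinese Remainder Theorem:
M = product of moduli = 667
For equation 1: M_1 = 23, 23 ≡ 23 (mod 29), inverse of 23 mod 29 is 24 (check: 23 × 24 = 552 ≡ 1 (mod 29))
For equation 2: M_2 = 29, 29 ≡ 6 (mod 23), inverse of 29 mod 23 is 4 (check: 6 × 4 = 24 ≡ 1 (mod 23))
Combine: k ≡ Σ r_i×M_i×(M_i⁻¹ mod m_i) = 2×23×24 + 11×29×4 = 1104 + 1276 = 2380
2380 mod 667 = 379
k ≡ 379 (mod 667)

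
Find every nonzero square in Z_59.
QRs mod 59: {1, 3, 4, 5, 7, 9, 12, 15, 16, 17, 19, 20, 21, 22, 25, 26, 27, 28, 29, 35, 36, 41, 45, 46, 48, 49, 51, 53, 57}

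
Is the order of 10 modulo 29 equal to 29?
No, the actual order is 28, not 29.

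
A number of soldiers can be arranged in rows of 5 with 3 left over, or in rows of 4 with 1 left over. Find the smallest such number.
M = 5 × 4 = 20. M₁ = 4, y₁ ≡ 4 (mod 5). M₂ = 5, y₂ ≡ 1 (mod 4). n = 3×4×4 + 1×5×1 ≡ 13 (mod 20). The smallest positive such number is 13.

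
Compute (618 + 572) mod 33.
2

(618 + 572) = 1190
1190 mod 33 = 2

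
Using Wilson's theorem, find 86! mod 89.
(88)! = (86)! × (87) × (88) ≡ -1 (mod 89). So (86)! ≡ -1 × [(88)(87)]^(-1) ≡ 44 (mod 89)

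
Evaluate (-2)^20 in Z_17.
Using Fermat: (-2)^{16} ≡ 1 (mod 17). 20 ≡ 4 (mod 16). So (-2)^{20} ≡ (-2)^{4} ≡ 16 (mod 17)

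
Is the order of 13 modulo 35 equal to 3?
No, the actual order is 4, not 3.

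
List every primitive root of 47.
Primitive roots mod 47: {5, 10, 11, 13, 15, 19, 20, 22, 23, 26, 29, 30, 31, 33, 35, 38, 39, 40, 41, 43, 44, 45}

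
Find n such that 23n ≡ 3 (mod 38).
15

Since gcd(23, 38) = 1 divides 3, a solution exists.
Multiply both sides by the inverse of 23 mod 38:
  23^(-1) mod 38 = 5
  x ≡ 5 × 3 ≡ 15 ≡ 15 (mod 38)
Verification: 23 × 15 = 345 = 9 × 38 + 3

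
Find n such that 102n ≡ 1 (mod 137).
102^(-1) ≡ 90 (mod 137). Verification: 102 × 90 = 9180 ≡ 1 (mod 137)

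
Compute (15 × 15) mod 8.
1

(15 × 15) = 225
225 mod 8 = 1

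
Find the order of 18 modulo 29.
Powers of 18 mod 29: 18^1≡18, 18^2≡5, 18^3≡3, 18^4≡25, 18^5≡15, 18^6≡9, 18^7≡17, 18^8≡16, 18^9≡27, 18^10≡22, 18^11≡19, 18^12≡23, 18^13≡8, 18^14≡28, 18^15≡11, 18^16≡24, 18^17≡26, 18^18≡4, 18^19≡14, 18^20≡20, 18^21≡12, 18^22≡13, 18^23≡2, 18^24≡7, 18^25≡10, 18^26≡6, 18^27≡21, 18^28≡1. Order = 28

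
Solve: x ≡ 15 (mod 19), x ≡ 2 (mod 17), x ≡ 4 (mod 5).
M = 19 × 17 × 5 = 1615. M₁ = 85, y₁ ≡ 17 (mod 19). M₂ = 95, y₂ ≡ 12 (mod 17). M₃ = 323, y₃ ≡ 2 (mod 5). x = 15×85×17 + 2×95×12 + 4×323×2 ≡ 699 (mod 1615)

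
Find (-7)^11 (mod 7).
Using repeated squaring. (-7) ≡ 0 (mod 7). 11 = 8 + 2 + 1 (binary 1011). Repeated squaring mod 7: 0^1 ≡ 0; 0^2 ≡ 0² = 0 ≡ 0; 0^4 ≡ 0² = 0 ≡ 0; 0^8 ≡ 0² = 0 ≡ 0. Multiply: (-7)^11 ≡ 0^8 × 0^2 × 0^1 ≡ 0 × 0 × 0 (mod 7): 0 × 0 = 0 ≡ 0; 0 × 0 = 0 ≡ 0. So (-7)^11 ≡ 0 (mod 7).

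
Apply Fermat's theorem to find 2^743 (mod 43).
By Fermat: 2^{42} ≡ 1 (mod 43). 743 ≡ 29 (mod 42). So 2^{743} ≡ 2^{29} ≡ 2 (mod 43)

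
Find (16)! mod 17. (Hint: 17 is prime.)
By Wilson's theorem, (16)! ≡ -1 ≡ 16 (mod 17)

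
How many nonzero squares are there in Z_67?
For prime 67, there are (p-1)/2 = (67-1)/2 = 33 quadratic residues (excluding 0).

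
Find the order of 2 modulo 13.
Powers of 2 mod 13: 2^1≡2, 2^2≡4, 2^3≡8, 2^4≡3, 2^5≡6, 2^6≡12, 2^7≡11, 2^8≡9, 2^9≡5, 2^10≡10, 2^11≡7, 2^12≡1. Order = 12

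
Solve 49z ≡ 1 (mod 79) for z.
49^(-1) ≡ 50 (mod 79). Verification: 49 × 50 = 2450 ≡ 1 (mod 79)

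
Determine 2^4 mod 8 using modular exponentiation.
4 = 4 (binary 100). Repeated squaring mod 8: 2^1 ≡ 2; 2^2 ≡ 2² = 4 ≡ 4; 2^4 ≡ 4² = 16 ≡ 0. So 2^4 ≡ 0 (mod 8).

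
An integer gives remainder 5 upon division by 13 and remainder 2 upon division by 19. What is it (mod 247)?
M = 13 × 19 = 247. M₁ = 19, y₁ ≡ 11 (mod 13). M₂ = 13, y₂ ≡ 3 (mod 19). m = 5×19×11 + 2×13×3 ≡ 135 (mod 247). The smallest positive such number is 135.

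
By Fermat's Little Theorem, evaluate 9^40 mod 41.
By Fermat's Little Theorem, 9^{40} ≡ 1 (mod 41) since 41 is prime and gcd(9, 41) = 1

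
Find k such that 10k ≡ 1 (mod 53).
10^(-1) ≡ 16 (mod 53). Verification: 10 × 16 = 160 ≡ 1 (mod 53)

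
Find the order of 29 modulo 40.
Powers of 29 mod 40: 29^1≡29, 29^2≡1. Order = 2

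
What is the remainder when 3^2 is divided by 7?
2 = 2 (binary 10). Repeated squaring mod 7: 3^1 ≡ 3; 3^2 ≡ 3² = 9 ≡ 2. So 3^2 ≡ 2 (mod 7).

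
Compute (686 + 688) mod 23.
17

(686 + 688) = 1374
1374 mod 23 = 17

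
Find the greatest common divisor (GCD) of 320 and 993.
1

Using the Euclidean algorithm:
320 = 0 × 993 + 320
993 = 3 × 320 + 33
320 = 9 × 33 + 23
33 = 1 × 23 + 10
23 = 2 × 10 + 3
10 = 3 × 3 + 1
3 = 3 × 1 + 0

GCD(320, 993) = 1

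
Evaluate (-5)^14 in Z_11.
Using Fermat: (-5)^{10} ≡ 1 (mod 11). 14 ≡ 4 (mod 10). So (-5)^{14} ≡ (-5)^{4} ≡ 9 (mod 11)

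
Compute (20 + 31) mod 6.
3

(20 + 31) = 51
51 mod 6 = 3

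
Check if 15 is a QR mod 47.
By Euler's criterion: 15^{23} ≡ 46 (mod 47). Since this equals -1 (≡ 46), 15 is not a QR.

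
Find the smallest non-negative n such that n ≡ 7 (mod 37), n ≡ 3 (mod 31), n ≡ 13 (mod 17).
7629

Using the Chinese Remainder Theorem:
M = product of moduli = 19499
For equation 1: M_1 = 527, 527 ≡ 9 (mod 37), inverse of 527 mod 37 is 33 (check: 9 × 33 = 297 ≡ 1 (mod 37))
For equation 2: M_2 = 629, 629 ≡ 9 (mod 31), inverse of 629 mod 31 is 7 (check: 9 × 7 = 63 ≡ 1 (mod 31))
For equation 3: M_3 = 1147, 1147 ≡ 8 (mod 17), inverse of 1147 mod 17 is 15 (check: 8 × 15 = 120 ≡ 1 (mod 17))
Combine: n ≡ Σ r_i×M_i×(M_i⁻¹ mod m_i) = 7×527×33 + 3×629×7 + 13×1147×15 = 121737 + 13209 + 223665 = 358611
358611 mod 19499 = 7629
n ≡ 7629 (mod 19499)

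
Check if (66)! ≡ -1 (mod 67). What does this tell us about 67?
(66)! mod 67 = 66. Since this equals -1 (mod 67), Wilson confirms 67 is prime.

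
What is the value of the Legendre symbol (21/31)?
(21/31) = 21^{15} mod 31 = -1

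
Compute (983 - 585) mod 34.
24

(983 - 585) = 398
398 mod 34 = 24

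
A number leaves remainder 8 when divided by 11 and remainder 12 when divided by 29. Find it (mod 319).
M = 11 × 29 = 319. M₁ = 29, y₁ ≡ 8 (mod 11). M₂ = 11, y₂ ≡ 8 (mod 29). m = 8×29×8 + 12×11×8 ≡ 41 (mod 319)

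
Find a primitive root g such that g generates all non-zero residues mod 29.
p - 1 = 28 has prime divisors 2, 7. h is a primitive root mod 29 iff h^(28/q) ≢ 1 (mod 29) for each such q.
h = 2: 2^14 ≡ 28, 2^4 ≡ 16 (mod 29); none is 1, so 2 has order 28 and is a primitive root.
The smallest primitive root mod 29 is g = 2.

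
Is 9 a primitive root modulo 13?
p - 1 = 12 has prime divisors 2, 3. Check 9^(12/q) mod 13 for each: 9^(12/2) = 9^6 ≡ 1, 9^(12/3) = 9^4 ≡ 9 (mod 13). Since 9^6 ≡ 1 (mod 13), the order of 9 divides 6 (in fact the order is 3) ≠ 12, so it is not a primitive root.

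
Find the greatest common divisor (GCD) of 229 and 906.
1

Using the Euclidean algorithm:
229 = 0 × 906 + 229
906 = 3 × 229 + 219
229 = 1 × 219 + 10
219 = 21 × 10 + 9
10 = 1 × 9 + 1
9 = 9 × 1 + 0

GCD(229, 906) = 1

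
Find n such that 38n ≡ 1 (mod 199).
38^(-1) ≡ 110 (mod 199). Verification: 38 × 110 = 4180 ≡ 1 (mod 199)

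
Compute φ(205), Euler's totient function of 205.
160

Prime factorization: 205 = 5 × 41
Using the formula φ(n) = n × Π(1 - 1/p) for each prime factor p:
φ(205) = 205 × (1 - 1/5) × (1 - 1/41)
φ(205) = 160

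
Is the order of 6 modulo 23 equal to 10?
No, the actual order is 11, not 10.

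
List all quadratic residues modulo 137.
QRs mod 137: {1, 2, 4, 7, 8, 9, 11, 14, 15, 16, 17, 18, 19, 22, 25, 28, 30, 32, 34, 36, 37, 38, 39, 44, 49, 50, 56, 59, 60, 61, 63, 64, 65, 68, 69, 72, 73, 74, 76, 77, 78, 81, 87, 88, 93, 98, 99, 100, 101, 103, 105, 107, 109, 112, 115, 118, 119, 120, 121, 122, 123, 126, 128, 129, 130, 133, 135, 136}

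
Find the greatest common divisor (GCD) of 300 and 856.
4

Using the Euclidean algorithm:
300 = 0 × 856 + 300
856 = 2 × 300 + 256
300 = 1 × 256 + 44
256 = 5 × 44 + 36
44 = 1 × 36 + 8
36 = 4 × 8 + 4
8 = 2 × 4 + 0

GCD(300, 856) = 4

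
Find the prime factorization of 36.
2^2 × 3^2

Divide by primes starting from smallest:
36 ÷ 2 = 18
18 ÷ 2 = 9
9 ÷ 3 = 3
3 ÷ 3 = 1

36 = 2^2 × 3^2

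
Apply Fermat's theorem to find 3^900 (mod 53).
By Fermat: 3^{52} ≡ 1 (mod 53). 900 ≡ 16 (mod 52). So 3^{900} ≡ 3^{16} ≡ 15 (mod 53)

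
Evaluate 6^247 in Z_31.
Using Fermat: 6^{30} ≡ 1 (mod 31). 247 ≡ 7 (mod 30). So 6^{247} ≡ 6^{7} ≡ 6 (mod 31)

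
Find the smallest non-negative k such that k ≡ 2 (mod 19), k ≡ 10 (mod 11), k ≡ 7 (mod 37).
4410

Using the Chinese Remainder Theorem:
M = product of moduli = 7733
For equation 1: M_1 = 407, 407 ≡ 8 (mod 19), inverse of 407 mod 19 is 12 (check: 8 × 12 = 96 ≡ 1 (mod 19))
For equation 2: M_2 = 703, 703 ≡ 10 (mod 11), inverse of 703 mod 11 is 10 (check: 10 × 10 = 100 ≡ 1 (mod 11))
For equation 3: M_3 = 209, 209 ≡ 24 (mod 37), inverse of 209 mod 37 is 17 (check: 24 × 17 = 408 ≡ 1 (mod 37))
Combine: k ≡ Σ r_i×M_i×(M_i⁻¹ mod m_i) = 2×407×12 + 10×703×10 + 7×209×17 = 9768 + 70300 + 24871 = 104939
104939 mod 7733 = 4410
k ≡ 4410 (mod 7733)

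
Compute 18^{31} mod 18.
0

Using successive squaring:
Binary expansion of 31: 11111
Powers of 18 mod 18 (each is the square of the previous):
  18^1 ≡ 0 (mod 18)
  18^2 ≡ 0² = 0 ≡ 0 (mod 18)
  18^4 ≡ 0² = 0 ≡ 0 (mod 18)
  18^8 ≡ 0² = 0 ≡ 0 (mod 18)
  18^16 ≡ 0² = 0 ≡ 0 (mod 18)
31 = 16 + 8 + 4 + 2 + 1, so 18^31 = 18^16 × 18^8 × 18^4 × 18^2 × 18^1 ≡ 0 × 0 × 0 × 0 × 0 (mod 18)
Multiplying step by step:
  0 × 0 = 0 ≡ 0 (mod 18)
  0 × 0 = 0 ≡ 0 (mod 18)
  0 × 0 = 0 ≡ 0 (mod 18)
  0 × 0 = 0 ≡ 0 (mod 18)
Result: 18^31 ≡ 0 (mod 18)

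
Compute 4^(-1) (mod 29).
4^(-1) ≡ 22 (mod 29). Verification: 4 × 22 = 88 ≡ 1 (mod 29)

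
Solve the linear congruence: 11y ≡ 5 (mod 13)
4

Since gcd(11, 13) = 1 divides 5, a solution exists.
Multiply both sides by the inverse of 11 mod 13:
  11^(-1) mod 13 = 6
  x ≡ 6 × 5 ≡ 30 ≡ 4 (mod 13)
Verification: 11 × 4 = 44 = 3 × 13 + 5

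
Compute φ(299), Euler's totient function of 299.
264

Prime factorization: 299 = 13 × 23
Using the formula φ(n) = n × Π(1 - 1/p) for each prime factor p:
φ(299) = 299 × (1 - 1/13) × (1 - 1/23)
φ(299) = 264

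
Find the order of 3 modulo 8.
Powers of 3 mod 8: 3^1≡3, 3^2≡1. Order = 2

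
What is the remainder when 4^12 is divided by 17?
Using repeated squaring. 12 = 8 + 4 (binary 1100). Repeated squaring mod 17: 4^1 ≡ 4; 4^2 ≡ 4² = 16 ≡ 16; 4^4 ≡ 16² = 256 ≡ 1; 4^8 ≡ 1² = 1 ≡ 1. Multiply: 4^12 = 4^8 × 4^4 ≡ 1 × 1 (mod 17): 1 × 1 = 1 ≡ 1. So 4^12 ≡ 1 (mod 17).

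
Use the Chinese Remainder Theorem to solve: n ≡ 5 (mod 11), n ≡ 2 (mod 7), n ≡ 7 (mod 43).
93

Using the Chinese Remainder Theorem:
M = product of moduli = 3311
For equation 1: M_1 = 301, 301 ≡ 4 (mod 11), inverse of 301 mod 11 is 3 (check: 4 × 3 = 12 ≡ 1 (mod 11))
For equation 2: M_2 = 473, 473 ≡ 4 (mod 7), inverse of 473 mod 7 is 2 (check: 4 × 2 = 8 ≡ 1 (mod 7))
For equation 3: M_3 = 77, 77 ≡ 34 (mod 43), inverse of 77 mod 43 is 19 (check: 34 × 19 = 646 ≡ 1 (mod 43))
Combine: n ≡ Σ r_i×M_i×(M_i⁻¹ mod m_i) = 5×301×3 + 2×473×2 + 7×77×19 = 4515 + 1892 + 10241 = 16648
16648 mod 3311 = 93
n ≡ 93 (mod 3311)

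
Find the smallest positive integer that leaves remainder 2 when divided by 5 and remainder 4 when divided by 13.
M = 5 × 13 = 65. M₁ = 13, y₁ ≡ 2 (mod 5). M₂ = 5, y₂ ≡ 8 (mod 13). z = 2×13×2 + 4×5×8 ≡ 17 (mod 65). The smallest positive such number is 17.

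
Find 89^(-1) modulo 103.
22

Using Extended Euclidean Algorithm:
gcd(89, 103) = 1
Bezout coefficients: 89 × 22 + 103 × -19 = 1
So 89 × 22 ≡ 1 (mod 103)
The inverse is 22 mod 103 = 22
Verification: 89 × 22 = 1958 = 19 × 103 + 1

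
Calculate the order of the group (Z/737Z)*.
660

Prime factorization: 737 = 11 × 67
Using the formula φ(n) = n × Π(1 - 1/p) for each prime factor p:
φ(737) = 737 × (1 - 1/11) × (1 - 1/67)
φ(737) = 660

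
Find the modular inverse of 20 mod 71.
20^(-1) ≡ 32 (mod 71). Verification: 20 × 32 = 640 ≡ 1 (mod 71)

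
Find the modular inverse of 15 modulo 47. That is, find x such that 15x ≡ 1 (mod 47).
22

Using Extended Euclidean Algorithm:
gcd(15, 47) = 1
Bezout coefficients: 15 × 22 + 47 × -7 = 1
So 15 × 22 ≡ 1 (mod 47)
The inverse is 22 mod 47 = 22
Verification: 15 × 22 = 330 = 7 × 47 + 1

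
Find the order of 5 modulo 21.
Powers of 5 mod 21: 5^1≡5, 5^2≡4, 5^3≡20, 5^4≡16, 5^5≡17, 5^6≡1. Order = 6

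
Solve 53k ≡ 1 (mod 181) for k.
53^(-1) ≡ 41 (mod 181). Verification: 53 × 41 = 2173 ≡ 1 (mod 181)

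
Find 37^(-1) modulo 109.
56

Using Extended Euclidean Algorithm:
gcd(37, 109) = 1
Bezout coefficients: 37 × -53 + 109 × 18 = 1
So 37 × -53 ≡ 1 (mod 109)
The inverse is -53 mod 109 = 56
Verification: 37 × 56 = 2072 = 19 × 109 + 1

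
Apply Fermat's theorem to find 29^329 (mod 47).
By Fermat: 29^{46} ≡ 1 (mod 47). 329 = 7×46 + 7. So 29^{329} ≡ 29^{7} ≡ 41 (mod 47)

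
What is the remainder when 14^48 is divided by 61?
Using repeated squaring. 48 = 32 + 16 (binary 110000). Repeated squaring mod 61: 14^1 ≡ 14; 14^2 ≡ 14² = 196 ≡ 13; 14^4 ≡ 13² = 169 ≡ 47; 14^8 ≡ 47² = 2209 ≡ 13; 14^16 ≡ 13² = 169 ≡ 47; 14^32 ≡ 47² = 2209 ≡ 13. Multiply: 14^48 = 14^32 × 14^16 ≡ 13 × 47 (mod 61): 13 × 47 = 611 ≡ 1. So 14^48 ≡ 1 (mod 61).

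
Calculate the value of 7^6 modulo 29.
6 = 4 + 2 (binary 110). Repeated squaring mod 29: 7^1 ≡ 7; 7^2 ≡ 7² = 49 ≡ 20; 7^4 ≡ 20² = 400 ≡ 23. Multiply: 7^6 = 7^4 × 7^2 ≡ 23 × 20 (mod 29): 23 × 20 = 460 ≡ 25. So 7^6 ≡ 25 (mod 29).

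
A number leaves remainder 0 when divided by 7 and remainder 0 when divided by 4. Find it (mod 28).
M = 7 × 4 = 28. M₁ = 4, y₁ ≡ 2 (mod 7). M₂ = 7, y₂ ≡ 3 (mod 4). t = 0×4×2 + 0×7×3 ≡ 0 (mod 28)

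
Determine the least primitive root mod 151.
p - 1 = 150 has prime divisors 2, 3, 5. h is a primitive root mod 151 iff h^(150/q) ≢ 1 (mod 151) for each such q.
h = 2: 2^75 ≡ 1, 2^50 ≡ 32, 2^30 ≡ 1 (mod 151); 2^75 ≡ 1, so not a primitive root.
h = 3: 3^75 ≡ 150, 3^50 ≡ 1, 3^30 ≡ 59 (mod 151); 3^50 ≡ 1, so not a primitive root.
h = 4: 4^75 ≡ 1, 4^50 ≡ 118, 4^30 ≡ 1 (mod 151); 4^75 ≡ 1, so not a primitive root.
h = 5: 5^75 ≡ 1, 5^50 ≡ 32, 5^30 ≡ 8 (mod 151); 5^75 ≡ 1, so not a primitive root.
h = 6: 6^75 ≡ 150, 6^50 ≡ 32, 6^30 ≡ 59 (mod 151); none is 1, so 6 has order 150 and is a primitive root.
The smallest primitive root mod 151 is g = 6.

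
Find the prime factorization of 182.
2 × 7 × 13

Divide by primes starting from smallest:
182 ÷ 2 = 91
91 ÷ 7 = 13
13 ÷ 13 = 1

182 = 2 × 7 × 13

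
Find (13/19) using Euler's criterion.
(13/19) = 13^{9} mod 19 = -1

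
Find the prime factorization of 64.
2^6

Divide by primes starting from smallest:
64 ÷ 2 = 32
32 ÷ 2 = 16
16 ÷ 2 = 8
8 ÷ 2 = 4
4 ÷ 2 = 2
2 ÷ 2 = 1

64 = 2^6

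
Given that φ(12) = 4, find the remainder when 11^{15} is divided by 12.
By Euler: 11^{4} ≡ 1 (mod 12) since gcd(11, 12) = 1. 15 = 3×4 + 3. So 11^{15} ≡ 11^{3} ≡ 11 (mod 12)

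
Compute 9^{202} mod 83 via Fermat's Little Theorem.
23

By Fermat's Little Theorem, a^(p-1) ≡ 1 (mod p) for prime p and gcd(a, p) = 1
Here p = 83, so 9^82 ≡ 1 (mod 83)
We can reduce the exponent: 202 mod 82 = 38
So 9^202 ≡ 9^38 (mod 83)
Computing: 9^38 mod 83 = 23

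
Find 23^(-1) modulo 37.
29

Using Extended Euclidean Algorithm:
gcd(23, 37) = 1
Bezout coefficients: 23 × -8 + 37 × 5 = 1
So 23 × -8 ≡ 1 (mod 37)
The inverse is -8 mod 37 = 29
Verification: 23 × 29 = 667 = 18 × 37 + 1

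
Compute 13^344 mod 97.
Using Fermat: 13^{96} ≡ 1 (mod 97). 344 ≡ 56 (mod 96). So 13^{344} ≡ 13^{56} ≡ 91 (mod 97)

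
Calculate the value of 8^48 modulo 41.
Using Fermat: 8^{40} ≡ 1 (mod 41). 48 ≡ 8 (mod 40). So 8^{48} ≡ 8^{8} ≡ 16 (mod 41)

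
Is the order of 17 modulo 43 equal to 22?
No, the actual order is 21, not 22.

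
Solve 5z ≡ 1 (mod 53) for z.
5^(-1) ≡ 32 (mod 53). Verification: 5 × 32 = 160 ≡ 1 (mod 53)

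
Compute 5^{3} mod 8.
5

Using successive squaring:
Binary expansion of 3: 11
Powers of 5 mod 8 (each is the square of the previous):
  5^1 ≡ 5 (mod 8)
  5^2 ≡ 5² = 25 ≡ 1 (mod 8)
3 = 2 + 1, so 5^3 = 5^2 × 5^1 ≡ 1 × 5 (mod 8)
Multiplying step by step:
  1 × 5 = 5 ≡ 5 (mod 8)
Result: 5^3 ≡ 5 (mod 8)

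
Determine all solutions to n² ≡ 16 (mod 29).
The square roots of 16 mod 29 are 25 and 4. Verify: 25² = 625 ≡ 16 (mod 29)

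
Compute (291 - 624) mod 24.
3

(291 - 624) = -333
-333 mod 24 = 3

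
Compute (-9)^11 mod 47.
Using repeated squaring. (-9) ≡ 38 (mod 47). 11 = 8 + 2 + 1 (binary 1011). Repeated squaring mod 47: 38^1 ≡ 38; 38^2 ≡ 38² = 1444 ≡ 34; 38^4 ≡ 34² = 1156 ≡ 28; 38^8 ≡ 28² = 784 ≡ 32. Multiply: (-9)^11 ≡ 38^8 × 38^2 × 38^1 ≡ 32 × 34 × 38 (mod 47): 32 × 34 = 1088 ≡ 7; 7 × 38 = 266 ≡ 31. So (-9)^11 ≡ 31 (mod 47).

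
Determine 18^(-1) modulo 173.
18^(-1) ≡ 125 (mod 173). Verification: 18 × 125 = 2250 ≡ 1 (mod 173)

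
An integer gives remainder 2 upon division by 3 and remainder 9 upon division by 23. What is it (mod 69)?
M = 3 × 23 = 69. M₁ = 23, y₁ ≡ 2 (mod 3). M₂ = 3, y₂ ≡ 8 (mod 23). r = 2×23×2 + 9×3×8 ≡ 32 (mod 69). The smallest positive such number is 32.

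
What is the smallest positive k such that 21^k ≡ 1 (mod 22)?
Powers of 21 mod 22: 21^1≡21, 21^2≡1. Order = 2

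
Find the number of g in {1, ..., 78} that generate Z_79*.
Number of primitive roots mod 79 = φ(78) = 24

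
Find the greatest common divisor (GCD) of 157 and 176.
1

Using the Euclidean algorithm:
157 = 0 × 176 + 157
176 = 1 × 157 + 19
157 = 8 × 19 + 5
19 = 3 × 5 + 4
5 = 1 × 4 + 1
4 = 4 × 1 + 0

GCD(157, 176) = 1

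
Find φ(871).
792

Prime factorization: 871 = 13 × 67
Using the formula φ(n) = n × Π(1 - 1/p) for each prime factor p:
φ(871) = 871 × (1 - 1/13) × (1 - 1/67)
φ(871) = 792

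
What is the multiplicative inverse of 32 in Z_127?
32^(-1) ≡ 4 (mod 127). Verification: 32 × 4 = 128 ≡ 1 (mod 127)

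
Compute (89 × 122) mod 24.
10

(89 × 122) = 10858
10858 mod 24 = 10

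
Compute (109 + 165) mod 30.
4

(109 + 165) = 274
274 mod 30 = 4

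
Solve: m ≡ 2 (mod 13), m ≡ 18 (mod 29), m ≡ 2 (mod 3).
M = 13 × 29 × 3 = 1131. M₁ = 87, y₁ ≡ 3 (mod 13). M₂ = 39, y₂ ≡ 3 (mod 29). M₃ = 377, y₃ ≡ 2 (mod 3). m = 2×87×3 + 18×39×3 + 2×377×2 ≡ 743 (mod 1131)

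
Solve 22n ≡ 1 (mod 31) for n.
22^(-1) ≡ 24 (mod 31). Verification: 22 × 24 = 528 ≡ 1 (mod 31)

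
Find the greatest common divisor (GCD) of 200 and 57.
1

Using the Euclidean algorithm:
200 = 3 × 57 + 29
57 = 1 × 29 + 28
29 = 1 × 28 + 1
28 = 28 × 1 + 0

GCD(200, 57) = 1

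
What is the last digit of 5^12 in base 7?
Using Fermat: 5^{6} ≡ 1 (mod 7). 12 ≡ 0 (mod 6). So 5^{12} ≡ 5^{0} ≡ 1 (mod 7)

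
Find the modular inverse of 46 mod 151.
46^(-1) ≡ 23 (mod 151). Verification: 46 × 23 = 1058 ≡ 1 (mod 151)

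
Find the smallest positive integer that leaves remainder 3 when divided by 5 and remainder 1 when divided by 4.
M = 5 × 4 = 20. M₁ = 4, y₁ ≡ 4 (mod 5). M₂ = 5, y₂ ≡ 1 (mod 4). z = 3×4×4 + 1×5×1 ≡ 13 (mod 20). The smallest positive such number is 13.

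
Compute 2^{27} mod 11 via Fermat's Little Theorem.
7

By Fermat's Little Theorem, a^(p-1) ≡ 1 (mod p) for prime p and gcd(a, p) = 1
Here p = 11, so 2^10 ≡ 1 (mod 11)
We can reduce the exponent: 27 mod 10 = 7
So 2^27 ≡ 2^7 (mod 11)
Computing: 2^7 mod 11 = 7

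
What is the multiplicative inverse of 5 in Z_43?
26

Using Extended Euclidean Algorithm:
gcd(5, 43) = 1
Bezout coefficients: 5 × -17 + 43 × 2 = 1
So 5 × -17 ≡ 1 (mod 43)
The inverse is -17 mod 43 = 26
Verification: 5 × 26 = 130 = 3 × 43 + 1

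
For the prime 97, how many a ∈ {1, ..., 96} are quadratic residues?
For prime 97, there are (p-1)/2 = (97-1)/2 = 48 quadratic residues (excluding 0).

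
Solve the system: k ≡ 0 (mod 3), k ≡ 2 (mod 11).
M = 3 × 11 = 33. M₁ = 11, y₁ ≡ 2 (mod 3). M₂ = 3, y₂ ≡ 4 (mod 11). k = 0×11×2 + 2×3×4 ≡ 24 (mod 33)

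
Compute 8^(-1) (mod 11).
8^(-1) ≡ 7 (mod 11). Verification: 8 × 7 = 56 ≡ 1 (mod 11)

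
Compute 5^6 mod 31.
6 = 4 + 2 (binary 110). Repeated squaring mod 31: 5^1 ≡ 5; 5^2 ≡ 5² = 25 ≡ 25; 5^4 ≡ 25² = 625 ≡ 5. Multiply: 5^6 = 5^4 × 5^2 ≡ 5 × 25 (mod 31): 5 × 25 = 125 ≡ 1. So 5^6 ≡ 1 (mod 31).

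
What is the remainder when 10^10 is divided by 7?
10 ≡ 3 (mod 7). 10 = 8 + 2 (binary 1010). Repeated squaring mod 7: 3^1 ≡ 3; 3^2 ≡ 3² = 9 ≡ 2; 3^4 ≡ 2² = 4 ≡ 4; 3^8 ≡ 4² = 16 ≡ 2. Multiply: 10^10 ≡ 3^8 × 3^2 ≡ 2 × 2 (mod 7): 2 × 2 = 4 ≡ 4. So 10^10 ≡ 4 (mod 7).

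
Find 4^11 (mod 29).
Using repeated squaring. 11 = 8 + 2 + 1 (binary 1011). Repeated squaring mod 29: 4^1 ≡ 4; 4^2 ≡ 4² = 16 ≡ 16; 4^4 ≡ 16² = 256 ≡ 24; 4^8 ≡ 24² = 576 ≡ 25. Multiply: 4^11 = 4^8 × 4^2 × 4^1 ≡ 25 × 16 × 4 (mod 29): 25 × 16 = 400 ≡ 23; 23 × 4 = 92 ≡ 5. So 4^11 ≡ 5 (mod 29).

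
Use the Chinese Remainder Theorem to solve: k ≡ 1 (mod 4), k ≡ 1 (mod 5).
M = 4 × 5 = 20. M₁ = 5, y₁ ≡ 1 (mod 4). M₂ = 4, y₂ ≡ 4 (mod 5). k = 1×5×1 + 1×4×4 ≡ 1 (mod 20)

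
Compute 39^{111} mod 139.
76

Using successive squaring:
Binary expansion of 111: 1101111
Powers of 39 mod 139 (each is the square of the previous):
  39^1 ≡ 39 (mod 139)
  39^2 ≡ 39² = 1521 ≡ 131 (mod 139)
  39^4 ≡ 131² = 17161 ≡ 64 (mod 139)
  39^8 ≡ 64² = 4096 ≡ 65 (mod 139)
  39^16 ≡ 65² = 4225 ≡ 55 (mod 139)
  39^32 ≡ 55² = 3025 ≡ 106 (mod 139)
  39^64 ≡ 106² = 11236 ≡ 116 (mod 139)
111 = 64 + 32 + 8 + 4 + 2 + 1, so 39^111 = 39^64 × 39^32 × 39^8 × 39^4 × 39^2 × 39^1 ≡ 116 × 106 × 65 × 64 × 131 × 39 (mod 139)
Multiplying step by step:
  116 × 106 = 12296 ≡ 64 (mod 139)
  64 × 65 = 4160 ≡ 129 (mod 139)
  129 × 64 = 8256 ≡ 55 (mod 139)
  55 × 131 = 7205 ≡ 116 (mod 139)
  116 × 39 = 4524 ≡ 76 (mod 139)
Result: 39^111 ≡ 76 (mod 139)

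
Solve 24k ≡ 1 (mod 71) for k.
3

Using Extended Euclidean Algorithm:
gcd(24, 71) = 1
Bezout coefficients: 24 × 3 + 71 × -1 = 1
So 24 × 3 ≡ 1 (mod 71)
The inverse is 3 mod 71 = 3
Verification: 24 × 3 = 72 = 1 × 71 + 1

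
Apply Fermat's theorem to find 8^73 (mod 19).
By Fermat: 8^{18} ≡ 1 (mod 19). 73 = 4×18 + 1. So 8^{73} ≡ 8^{1} ≡ 8 (mod 19)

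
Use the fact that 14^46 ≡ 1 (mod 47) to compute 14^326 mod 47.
By Fermat: 14^{46} ≡ 1 (mod 47). 326 ≡ 4 (mod 46). So 14^{326} ≡ 14^{4} ≡ 17 (mod 47)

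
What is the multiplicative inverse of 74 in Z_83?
46

Using Extended Euclidean Algorithm:
gcd(74, 83) = 1
Bezout coefficients: 74 × -37 + 83 × 33 = 1
So 74 × -37 ≡ 1 (mod 83)
The inverse is -37 mod 83 = 46
Verification: 74 × 46 = 3404 = 41 × 83 + 1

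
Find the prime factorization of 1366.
2 × 683

Divide by primes starting from smallest:
1366 ÷ 2 = 683
683 ÷ 683 = 1

1366 = 2 × 683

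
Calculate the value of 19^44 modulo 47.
Using repeated squaring. 44 = 32 + 8 + 4 (binary 101100). Repeated squaring mod 47: 19^1 ≡ 19; 19^2 ≡ 19² = 361 ≡ 32; 19^4 ≡ 32² = 1024 ≡ 37; 19^8 ≡ 37² = 1369 ≡ 6; 19^16 ≡ 6² = 36 ≡ 36; 19^32 ≡ 36² = 1296 ≡ 27. Multiply: 19^44 = 19^32 × 19^8 × 19^4 ≡ 27 × 6 × 37 (mod 47): 27 × 6 = 162 ≡ 21; 21 × 37 = 777 ≡ 25. So 19^44 ≡ 25 (mod 47).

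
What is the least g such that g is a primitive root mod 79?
p - 1 = 78 has prime divisors 2, 3, 13. h is a primitive root mod 79 iff h^(78/q) ≢ 1 (mod 79) for each such q.
h = 2: 2^39 ≡ 1, 2^26 ≡ 23, 2^6 ≡ 64 (mod 79); 2^39 ≡ 1, so not a primitive root.
h = 3: 3^39 ≡ 78, 3^26 ≡ 23, 3^6 ≡ 18 (mod 79); none is 1, so 3 has order 78 and is a primitive root.
The smallest primitive root mod 79 is g = 3.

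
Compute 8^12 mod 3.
Using Fermat: 8^{2} ≡ 1 (mod 3). 12 ≡ 0 (mod 2). So 8^{12} ≡ 8^{0} ≡ 1 (mod 3)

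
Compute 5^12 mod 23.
Using repeated squaring. 12 = 8 + 4 (binary 1100). Repeated squaring mod 23: 5^1 ≡ 5; 5^2 ≡ 5² = 25 ≡ 2; 5^4 ≡ 2² = 4 ≡ 4; 5^8 ≡ 4² = 16 ≡ 16. Multiply: 5^12 = 5^8 × 5^4 ≡ 16 × 4 (mod 23): 16 × 4 = 64 ≡ 18. So 5^12 ≡ 18 (mod 23).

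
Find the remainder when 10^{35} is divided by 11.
By Fermat: 10^{10} ≡ 1 (mod 11). 35 = 3×10 + 5. So 10^{35} ≡ 10^{5} ≡ 10 (mod 11)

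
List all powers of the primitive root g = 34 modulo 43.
g^1, g^2, ..., g^{42} mod 43: {34, 38, 2, 25, 33, 4, 7, 23, 8, 14, 3, 16, 28, 6, 32, 13, 12, 21, 26, 24, 42, 9, 5, 41, 18, 10, 39, 36, 20, 35, 29, 40, 27, 15, 37, 11, 30, 31, 22, 17, 19, 1}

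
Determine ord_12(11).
Powers of 11 mod 12: 11^1≡11, 11^2≡1. Order = 2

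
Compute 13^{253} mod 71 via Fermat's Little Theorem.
65

By Fermat's Little Theorem, a^(p-1) ≡ 1 (mod p) for prime p and gcd(a, p) = 1
Here p = 71, so 13^70 ≡ 1 (mod 71)
We can reduce the exponent: 253 mod 70 = 43
So 13^253 ≡ 13^43 (mod 71)
Computing: 13^43 mod 71 = 65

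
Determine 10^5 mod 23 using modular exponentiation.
5 = 4 + 1 (binary 101). Repeated squaring mod 23: 10^1 ≡ 10; 10^2 ≡ 10² = 100 ≡ 8; 10^4 ≡ 8² = 64 ≡ 18. Multiply: 10^5 = 10^4 × 10^1 ≡ 18 × 10 (mod 23): 18 × 10 = 180 ≡ 19. So 10^5 ≡ 19 (mod 23).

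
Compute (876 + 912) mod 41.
25

(876 + 912) = 1788
1788 mod 41 = 25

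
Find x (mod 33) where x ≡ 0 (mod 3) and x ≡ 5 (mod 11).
M = 3 × 11 = 33. M₁ = 11, y₁ ≡ 2 (mod 3). M₂ = 3, y₂ ≡ 4 (mod 11). x = 0×11×2 + 5×3×4 ≡ 27 (mod 33)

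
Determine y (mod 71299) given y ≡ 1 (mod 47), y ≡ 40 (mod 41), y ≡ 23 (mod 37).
32102

Using the Chinese Remainder Theorem:
M = product of moduli = 71299
For equation 1: M_1 = 1517, 1517 ≡ 13 (mod 47), inverse of 1517 mod 47 is 29 (check: 13 × 29 = 377 ≡ 1 (mod 47))
For equation 2: M_2 = 1739, 1739 ≡ 17 (mod 41), inverse of 1739 mod 41 is 29 (check: 17 × 29 = 493 ≡ 1 (mod 41))
For equation 3: M_3 = 1927, 1927 ≡ 3 (mod 37), inverse of 1927 mod 37 is 25 (check: 3 × 25 = 75 ≡ 1 (mod 37))
Combine: y ≡ Σ r_i×M_i×(M_i⁻¹ mod m_i) = 1×1517×29 + 40×1739×29 + 23×1927×25 = 43993 + 2017240 + 1108025 = 3169258
3169258 mod 71299 = 32102
y ≡ 32102 (mod 71299)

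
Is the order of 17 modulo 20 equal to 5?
No, the actual order is 4, not 5.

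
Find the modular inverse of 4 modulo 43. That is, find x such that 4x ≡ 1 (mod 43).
11

Using Extended Euclidean Algorithm:
gcd(4, 43) = 1
Bezout coefficients: 4 × 11 + 43 × -1 = 1
So 4 × 11 ≡ 1 (mod 43)
The inverse is 11 mod 43 = 11
Verification: 4 × 11 = 44 = 1 × 43 + 1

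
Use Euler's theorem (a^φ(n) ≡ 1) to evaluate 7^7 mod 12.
By Euler: 7^{4} ≡ 1 (mod 12) since gcd(7, 12) = 1. 7 = 1×4 + 3. So 7^{7} ≡ 7^{3} ≡ 7 (mod 12)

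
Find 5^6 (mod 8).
6 = 4 + 2 (binary 110). Repeated squaring mod 8: 5^1 ≡ 5; 5^2 ≡ 5² = 25 ≡ 1; 5^4 ≡ 1² = 1 ≡ 1. Multiply: 5^6 = 5^4 × 5^2 ≡ 1 × 1 (mod 8): 1 × 1 = 1 ≡ 1. So 5^6 ≡ 1 (mod 8).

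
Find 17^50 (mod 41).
Using Fermat: 17^{40} ≡ 1 (mod 41). 50 ≡ 10 (mod 40). So 17^{50} ≡ 17^{10} ≡ 32 (mod 41)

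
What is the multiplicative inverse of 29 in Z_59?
57

Using Extended Euclidean Algorithm:
gcd(29, 59) = 1
Bezout coefficients: 29 × -2 + 59 × 1 = 1
So 29 × -2 ≡ 1 (mod 59)
The inverse is -2 mod 59 = 57
Verification: 29 × 57 = 1653 = 28 × 59 + 1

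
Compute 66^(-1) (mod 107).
66^(-1) ≡ 60 (mod 107). Verification: 66 × 60 = 3960 ≡ 1 (mod 107)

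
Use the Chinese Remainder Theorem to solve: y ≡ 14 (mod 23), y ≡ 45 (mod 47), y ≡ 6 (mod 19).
12641

Using the Chinese Remainder Theorem:
M = product of moduli = 20539
For equation 1: M_1 = 893, 893 ≡ 19 (mod 23), inverse of 893 mod 23 is 17 (check: 19 × 17 = 323 ≡ 1 (mod 23))
For equation 2: M_2 = 437, 437 ≡ 14 (mod 47), inverse of 437 mod 47 is 37 (check: 14 × 37 = 518 ≡ 1 (mod 47))
For equation 3: M_3 = 1081, 1081 ≡ 17 (mod 19), inverse of 1081 mod 19 is 9 (check: 17 × 9 = 153 ≡ 1 (mod 19))
Combine: y ≡ Σ r_i×M_i×(M_i⁻¹ mod m_i) = 14×893×17 + 45×437×37 + 6×1081×9 = 212534 + 727605 + 58374 = 998513
998513 mod 20539 = 12641
y ≡ 12641 (mod 20539)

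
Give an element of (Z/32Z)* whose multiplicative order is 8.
13 has order 8 mod 32 since 13^{8} ≡ 1 (mod 32) and no smaller power works.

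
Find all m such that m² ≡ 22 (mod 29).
The square roots of 22 mod 29 are 15 and 14. Verify: 15² = 225 ≡ 22 (mod 29)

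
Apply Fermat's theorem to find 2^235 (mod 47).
By Fermat: 2^{46} ≡ 1 (mod 47). 235 ≡ 5 (mod 46). So 2^{235} ≡ 2^{5} ≡ 32 (mod 47)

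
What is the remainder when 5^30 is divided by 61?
Using repeated squaring. 30 = 16 + 8 + 4 + 2 (binary 11110). Repeated squaring mod 61: 5^1 ≡ 5; 5^2 ≡ 5² = 25 ≡ 25; 5^4 ≡ 25² = 625 ≡ 15; 5^8 ≡ 15² = 225 ≡ 42; 5^16 ≡ 42² = 1764 ≡ 56. Multiply: 5^30 = 5^16 × 5^8 × 5^4 × 5^2 ≡ 56 × 42 × 15 × 25 (mod 61): 56 × 42 = 2352 ≡ 34; 34 × 15 = 510 ≡ 22; 22 × 25 = 550 ≡ 1. So 5^30 ≡ 1 (mod 61).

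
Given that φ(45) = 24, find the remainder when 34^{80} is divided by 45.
By Euler: 34^{24} ≡ 1 (mod 45) since gcd(34, 45) = 1. 80 = 3×24 + 8. So 34^{80} ≡ 34^{8} ≡ 31 (mod 45)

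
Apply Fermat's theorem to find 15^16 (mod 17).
By Fermat's Little Theorem, 15^{16} ≡ 1 (mod 17) since 17 is prime and gcd(15, 17) = 1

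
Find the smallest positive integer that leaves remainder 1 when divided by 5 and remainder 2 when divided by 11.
M = 5 × 11 = 55. M₁ = 11, y₁ ≡ 1 (mod 5). M₂ = 5, y₂ ≡ 9 (mod 11). z = 1×11×1 + 2×5×9 ≡ 46 (mod 55). The smallest positive such number is 46.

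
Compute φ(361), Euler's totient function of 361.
342

Prime factorization: 361 = 19^2
Using the formula φ(n) = n × Π(1 - 1/p) for each prime factor p:
φ(361) = 361 × (1 - 1/19)
φ(361) = 342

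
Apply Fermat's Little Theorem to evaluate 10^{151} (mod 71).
16

By Fermat's Little Theorem, a^(p-1) ≡ 1 (mod p) for prime p and gcd(a, p) = 1
Here p = 71, so 10^70 ≡ 1 (mod 71)
We can reduce the exponent: 151 mod 70 = 11
So 10^151 ≡ 10^11 (mod 71)
Computing: 10^11 mod 71 = 16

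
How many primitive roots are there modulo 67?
20

The number of primitive roots modulo p is φ(p-1) = φ(66)
φ(66) = 20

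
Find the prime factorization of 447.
3 × 149

Divide by primes starting from smallest:
447 ÷ 3 = 149
149 ÷ 149 = 1

447 = 3 × 149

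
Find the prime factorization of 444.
2^2 × 3 × 37

Divide by primes starting from smallest:
444 ÷ 2 = 222
222 ÷ 2 = 111
111 ÷ 3 = 37
37 ÷ 37 = 1

444 = 2^2 × 3 × 37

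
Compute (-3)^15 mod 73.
Using repeated squaring. (-3) ≡ 70 (mod 73). 15 = 8 + 4 + 2 + 1 (binary 1111). Repeated squaring mod 73: 70^1 ≡ 70; 70^2 ≡ 70² = 4900 ≡ 9; 70^4 ≡ 9² = 81 ≡ 8; 70^8 ≡ 8² = 64 ≡ 64. Multiply: (-3)^15 ≡ 70^8 × 70^4 × 70^2 × 70^1 ≡ 64 × 8 × 9 × 70 (mod 73): 64 × 8 = 512 ≡ 1; 1 × 9 = 9 ≡ 9; 9 × 70 = 630 ≡ 46. So (-3)^15 ≡ 46 (mod 73).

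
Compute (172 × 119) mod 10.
8

(172 × 119) = 20468
20468 mod 10 = 8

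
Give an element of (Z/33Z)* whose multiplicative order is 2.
10 has order 2 mod 33 since 10^{2} ≡ 1 (mod 33) and no smaller power works.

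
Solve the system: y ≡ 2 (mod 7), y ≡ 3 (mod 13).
M = 7 × 13 = 91. M₁ = 13, y₁ ≡ 6 (mod 7). M₂ = 7, y₂ ≡ 2 (mod 13). y = 2×13×6 + 3×7×2 ≡ 16 (mod 91)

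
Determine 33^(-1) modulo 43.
33^(-1) ≡ 30 (mod 43). Verification: 33 × 30 = 990 ≡ 1 (mod 43)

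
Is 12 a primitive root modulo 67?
p - 1 = 66 has prime divisors 2, 3, 11. Check 12^(66/q) mod 67 for each: 12^(66/2) = 12^33 ≡ 66, 12^(66/3) = 12^22 ≡ 29, 12^(66/11) = 12^6 ≡ 62 (mod 67). None of these is 1, so 12 has order 66 = φ(67), so it is a primitive root mod 67.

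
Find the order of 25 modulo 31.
Powers of 25 mod 31: 25^1≡25, 25^2≡5, 25^3≡1. Order = 3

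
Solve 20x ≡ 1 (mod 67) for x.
57

Using Extended Euclidean Algorithm:
gcd(20, 67) = 1
Bezout coefficients: 20 × -10 + 67 × 3 = 1
So 20 × -10 ≡ 1 (mod 67)
The inverse is -10 mod 67 = 57
Verification: 20 × 57 = 1140 = 17 × 67 + 1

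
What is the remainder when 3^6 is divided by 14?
6 = 4 + 2 (binary 110). Repeated squaring mod 14: 3^1 ≡ 3; 3^2 ≡ 3² = 9 ≡ 9; 3^4 ≡ 9² = 81 ≡ 11. Multiply: 3^6 = 3^4 × 3^2 ≡ 11 × 9 (mod 14): 11 × 9 = 99 ≡ 1. So 3^6 ≡ 1 (mod 14).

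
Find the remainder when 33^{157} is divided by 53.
By Fermat: 33^{52} ≡ 1 (mod 53). 157 = 3×52 + 1. So 33^{157} ≡ 33^{1} ≡ 33 (mod 53)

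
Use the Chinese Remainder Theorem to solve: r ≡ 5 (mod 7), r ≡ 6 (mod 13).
M = 7 × 13 = 91. M₁ = 13, y₁ ≡ 6 (mod 7). M₂ = 7, y₂ ≡ 2 (mod 13). r = 5×13×6 + 6×7×2 ≡ 19 (mod 91)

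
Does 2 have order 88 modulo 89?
p - 1 = 88 has prime divisors 2, 11. Check 2^(88/q) mod 89 for each: 2^(88/2) = 2^44 ≡ 1, 2^(88/11) = 2^8 ≡ 78 (mod 89). Since 2^44 ≡ 1 (mod 89), the order of 2 divides 44 (in fact the order is 11) ≠ 88, so it is not a primitive root.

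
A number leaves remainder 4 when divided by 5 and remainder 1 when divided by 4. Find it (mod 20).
M = 5 × 4 = 20. M₁ = 4, y₁ ≡ 4 (mod 5). M₂ = 5, y₂ ≡ 1 (mod 4). y = 4×4×4 + 1×5×1 ≡ 9 (mod 20)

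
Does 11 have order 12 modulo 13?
p - 1 = 12 has prime divisors 2, 3. Check 11^(12/q) mod 13 for each: 11^(12/2) = 11^6 ≡ 12, 11^(12/3) = 11^4 ≡ 3 (mod 13). None of these is 1, so 11 has order 12 = φ(13), so it is a primitive root mod 13.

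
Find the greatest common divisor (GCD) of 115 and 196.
1

Using the Euclidean algorithm:
115 = 0 × 196 + 115
196 = 1 × 115 + 81
115 = 1 × 81 + 34
81 = 2 × 34 + 13
34 = 2 × 13 + 8
13 = 1 × 8 + 5
8 = 1 × 5 + 3
5 = 1 × 3 + 2
3 = 1 × 2 + 1
2 = 2 × 1 + 0

GCD(115, 196) = 1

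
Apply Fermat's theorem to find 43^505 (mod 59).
By Fermat: 43^{58} ≡ 1 (mod 59). 505 = 8×58 + 41. So 43^{505} ≡ 43^{41} ≡ 14 (mod 59)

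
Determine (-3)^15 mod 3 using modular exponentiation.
Using repeated squaring. (-3) ≡ 0 (mod 3). 15 = 8 + 4 + 2 + 1 (binary 1111). Repeated squaring mod 3: 0^1 ≡ 0; 0^2 ≡ 0² = 0 ≡ 0; 0^4 ≡ 0² = 0 ≡ 0; 0^8 ≡ 0² = 0 ≡ 0. Multiply: (-3)^15 ≡ 0^8 × 0^4 × 0^2 × 0^1 ≡ 0 × 0 × 0 × 0 (mod 3): 0 × 0 = 0 ≡ 0; 0 × 0 = 0 ≡ 0; 0 × 0 = 0 ≡ 0. So (-3)^15 ≡ 0 (mod 3).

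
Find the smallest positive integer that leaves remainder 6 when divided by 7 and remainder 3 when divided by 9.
M = 7 × 9 = 63. M₁ = 9, y₁ ≡ 4 (mod 7). M₂ = 7, y₂ ≡ 4 (mod 9). y = 6×9×4 + 3×7×4 ≡ 48 (mod 63). The smallest positive such number is 48.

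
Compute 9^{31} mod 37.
12

Using successive squaring:
Binary expansion of 31: 11111
Powers of 9 mod 37 (each is the square of the previous):
  9^1 ≡ 9 (mod 37)
  9^2 ≡ 9² = 81 ≡ 7 (mod 37)
  9^4 ≡ 7² = 49 ≡ 12 (mod 37)
  9^8 ≡ 12² = 144 ≡ 33 (mod 37)
  9^16 ≡ 33² = 1089 ≡ 16 (mod 37)
31 = 16 + 8 + 4 + 2 + 1, so 9^31 = 9^16 × 9^8 × 9^4 × 9^2 × 9^1 ≡ 16 × 33 × 12 × 7 × 9 (mod 37)
Multiplying step by step:
  16 × 33 = 528 ≡ 10 (mod 37)
  10 × 12 = 120 ≡ 9 (mod 37)
  9 × 7 = 63 ≡ 26 (mod 37)
  26 × 9 = 234 ≡ 12 (mod 37)
Result: 9^31 ≡ 12 (mod 37)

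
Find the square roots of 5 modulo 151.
The square roots of 5 mod 151 are 55 and 96. Verify: 55² = 3025 ≡ 5 (mod 151)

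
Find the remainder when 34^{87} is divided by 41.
By Fermat: 34^{40} ≡ 1 (mod 41). 87 = 2×40 + 7. So 34^{87} ≡ 34^{7} ≡ 24 (mod 41)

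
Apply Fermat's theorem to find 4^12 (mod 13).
By Fermat's Little Theorem, 4^{12} ≡ 1 (mod 13) since 13 is prime and gcd(4, 13) = 1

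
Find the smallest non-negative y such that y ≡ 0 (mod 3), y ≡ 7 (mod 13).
33

Using the Chinese Remainder Theorem:
M = product of moduli = 39
For equation 1: M_1 = 13, 13 ≡ 1 (mod 3), inverse of 13 mod 3 is 1 (check: 1 × 1 = 1 ≡ 1 (mod 3))
For equation 2: M_2 = 3, 3 ≡ 3 (mod 13), inverse of 3 mod 13 is 9 (check: 3 × 9 = 27 ≡ 1 (mod 13))
Combine: y ≡ Σ r_i×M_i×(M_i⁻¹ mod m_i) = 0×13×1 + 7×3×9 = 0 + 189 = 189
189 mod 39 = 33
y ≡ 33 (mod 39)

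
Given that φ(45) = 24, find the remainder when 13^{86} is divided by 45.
By Euler: 13^{24} ≡ 1 (mod 45) since gcd(13, 45) = 1. 86 = 3×24 + 14. So 13^{86} ≡ 13^{14} ≡ 34 (mod 45)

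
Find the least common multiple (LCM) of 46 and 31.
1426

First find GCD(46, 31) using the Euclidean algorithm:
46 = 1 × 31 + 15
31 = 2 × 15 + 1
15 = 15 × 1 + 0
GCD(46, 31) = 1

LCM formula: LCM(a, b) = (a × b) / GCD(a, b)
LCM(46, 31) = (46 × 31) / 1
LCM(46, 31) = 1426 / 1
LCM(46, 31) = 1426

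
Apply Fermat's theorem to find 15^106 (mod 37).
By Fermat: 15^{36} ≡ 1 (mod 37). 106 = 2×36 + 34. So 15^{106} ≡ 15^{34} ≡ 25 (mod 37)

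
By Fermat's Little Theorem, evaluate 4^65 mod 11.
By Fermat: 4^{10} ≡ 1 (mod 11). 65 = 6×10 + 5. So 4^{65} ≡ 4^{5} ≡ 1 (mod 11)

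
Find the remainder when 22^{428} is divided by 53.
By Fermat: 22^{52} ≡ 1 (mod 53). 428 = 8×52 + 12. So 22^{428} ≡ 22^{12} ≡ 42 (mod 53)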